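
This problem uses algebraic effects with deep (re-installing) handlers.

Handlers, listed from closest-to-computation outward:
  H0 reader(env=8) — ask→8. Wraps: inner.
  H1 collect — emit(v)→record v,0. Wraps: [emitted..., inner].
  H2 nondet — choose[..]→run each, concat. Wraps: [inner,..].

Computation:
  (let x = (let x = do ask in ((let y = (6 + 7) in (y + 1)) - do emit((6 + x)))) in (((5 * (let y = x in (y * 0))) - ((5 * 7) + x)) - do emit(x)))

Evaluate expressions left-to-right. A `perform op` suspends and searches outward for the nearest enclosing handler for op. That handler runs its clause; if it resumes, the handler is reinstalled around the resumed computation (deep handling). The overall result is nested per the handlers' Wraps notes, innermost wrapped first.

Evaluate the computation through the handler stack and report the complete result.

Evaluation trace:
ask @ H0 ⇒ 8
emit(14) @ H1 ⇒ out+=14
emit(14) @ H1 ⇒ out+=14
H0 returns -49
H1 returns [14, 14, -49]
H2 returns [[14, 14, -49]]
= [[14, 14, -49]]

Answer: [[14, 14, -49]]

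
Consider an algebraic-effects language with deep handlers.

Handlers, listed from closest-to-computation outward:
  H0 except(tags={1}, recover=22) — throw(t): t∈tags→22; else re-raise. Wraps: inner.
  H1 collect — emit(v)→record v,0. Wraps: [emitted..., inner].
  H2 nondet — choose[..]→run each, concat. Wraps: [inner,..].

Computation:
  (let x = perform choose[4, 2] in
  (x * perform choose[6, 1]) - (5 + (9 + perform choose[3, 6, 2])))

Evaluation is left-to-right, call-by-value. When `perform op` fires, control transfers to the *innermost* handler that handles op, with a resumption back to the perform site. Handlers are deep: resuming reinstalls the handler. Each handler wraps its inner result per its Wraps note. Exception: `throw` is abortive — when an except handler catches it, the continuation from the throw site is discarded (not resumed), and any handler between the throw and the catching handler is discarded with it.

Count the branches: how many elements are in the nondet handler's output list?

Working:
choose[4, 2] @ H2
  branch[0] choose=4:
    choose[6, 1] @ H2
      branch[0] choose=6:
        choose[3, 6, 2] @ H2
          branch[0] choose=3:
            H0 returns 7
            H1 returns [7]
            H2 returns [[7]]
          branch[1] choose=6:
            H0 returns 4
            H1 returns [4]
            H2 returns [[4]]
          branch[2] choose=2:
            H0 returns 8
            H1 returns [8]
            H2 returns [[8]]
      branch[1] choose=1:
        choose[3, 6, 2] @ H2
          branch[0] choose=3:
            H0 returns -13
            H1 returns [-13]
            H2 returns [[-13]]
          branch[1] choose=6:
            H0 returns -16
            H1 returns [-16]
            H2 returns [[-16]]
          branch[2] choose=2:
            H0 returns -12
            H1 returns [-12]
            H2 returns [[-12]]
  branch[1] choose=2:
    choose[6, 1] @ H2
      branch[0] choose=6:
        choose[3, 6, 2] @ H2
          branch[0] choose=3:
            H0 returns -5
            H1 returns [-5]
            H2 returns [[-5]]
          branch[1] choose=6:
            H0 returns -8
            H1 returns [-8]
            H2 returns [[-8]]
          branch[2] choose=2:
            H0 returns -4
            H1 returns [-4]
            H2 returns [[-4]]
      branch[1] choose=1:
        choose[3, 6, 2] @ H2
          branch[0] choose=3:
            H0 returns -15
            H1 returns [-15]
            H2 returns [[-15]]
          branch[1] choose=6:
            H0 returns -18
            H1 returns [-18]
            H2 returns [[-18]]
          branch[2] choose=2:
            H0 returns -14
            H1 returns [-14]
            H2 returns [[-14]]
= [[7], [4], [8], [-13], [-16], [-12], [-5], [-8], [-4], [-15], [-18], [-14]]

Answer: 12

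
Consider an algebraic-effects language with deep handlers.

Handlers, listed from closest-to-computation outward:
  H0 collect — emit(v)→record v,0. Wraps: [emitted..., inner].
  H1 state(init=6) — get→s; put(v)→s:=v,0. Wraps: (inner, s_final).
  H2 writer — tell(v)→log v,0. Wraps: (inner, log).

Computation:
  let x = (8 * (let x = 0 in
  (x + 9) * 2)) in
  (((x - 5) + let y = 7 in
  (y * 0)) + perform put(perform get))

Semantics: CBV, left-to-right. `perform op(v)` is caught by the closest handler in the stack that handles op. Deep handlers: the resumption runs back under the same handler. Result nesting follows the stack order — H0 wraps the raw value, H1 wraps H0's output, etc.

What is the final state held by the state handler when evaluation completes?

Answer: 6

Working:
get @ H1 ⇒ 6
put(6) @ H1 ⇒ s:=6
H0 returns [139]
H1 returns ([139], 6)
H2 returns (([139], 6), ())
= (([139], 6), ())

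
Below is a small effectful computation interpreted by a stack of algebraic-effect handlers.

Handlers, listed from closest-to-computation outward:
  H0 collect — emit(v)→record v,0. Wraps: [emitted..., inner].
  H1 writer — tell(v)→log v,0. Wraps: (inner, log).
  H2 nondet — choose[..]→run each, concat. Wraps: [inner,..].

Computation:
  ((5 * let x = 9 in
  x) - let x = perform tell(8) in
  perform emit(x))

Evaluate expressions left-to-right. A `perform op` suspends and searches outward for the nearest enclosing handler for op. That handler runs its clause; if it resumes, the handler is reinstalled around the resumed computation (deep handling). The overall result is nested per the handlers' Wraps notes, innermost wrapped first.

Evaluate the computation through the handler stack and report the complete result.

Answer: [([0, 45], (8))]

Evaluation trace:
tell(8) @ H1 ⇒ log+=8
emit(0) @ H0 ⇒ out+=0
H0 returns [0, 45]
H1 returns ([0, 45], (8))
H2 returns [([0, 45], (8))]
= [([0, 45], (8))]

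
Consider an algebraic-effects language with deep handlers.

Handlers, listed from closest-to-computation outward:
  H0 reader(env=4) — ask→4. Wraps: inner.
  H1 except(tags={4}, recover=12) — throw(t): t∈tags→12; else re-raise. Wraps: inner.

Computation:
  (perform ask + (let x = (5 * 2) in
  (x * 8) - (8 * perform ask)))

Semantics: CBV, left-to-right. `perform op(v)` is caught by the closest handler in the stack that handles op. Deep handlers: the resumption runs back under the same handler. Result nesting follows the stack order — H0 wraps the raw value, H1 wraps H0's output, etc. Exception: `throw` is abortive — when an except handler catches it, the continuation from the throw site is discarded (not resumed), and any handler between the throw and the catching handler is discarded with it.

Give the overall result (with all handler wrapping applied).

Answer: 52

Evaluation trace:
ask @ H0 ⇒ 4
ask @ H0 ⇒ 4
H0 returns 52
H1 returns 52
= 52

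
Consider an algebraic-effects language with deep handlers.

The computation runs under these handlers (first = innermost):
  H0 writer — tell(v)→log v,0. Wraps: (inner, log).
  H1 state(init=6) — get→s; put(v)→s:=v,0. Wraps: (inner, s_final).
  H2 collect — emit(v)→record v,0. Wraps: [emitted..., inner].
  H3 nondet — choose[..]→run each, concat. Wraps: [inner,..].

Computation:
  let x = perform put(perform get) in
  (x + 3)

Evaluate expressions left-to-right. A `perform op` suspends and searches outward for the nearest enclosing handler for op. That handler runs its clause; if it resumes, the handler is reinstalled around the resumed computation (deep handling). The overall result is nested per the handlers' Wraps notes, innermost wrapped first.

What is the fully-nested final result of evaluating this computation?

Working:
get @ H1 ⇒ 6
put(6) @ H1 ⇒ s:=6
H0 returns (3, ())
H1 returns ((3, ()), 6)
H2 returns [((3, ()), 6)]
H3 returns [[((3, ()), 6)]]
= [[((3, ()), 6)]]

Answer: [[((3, ()), 6)]]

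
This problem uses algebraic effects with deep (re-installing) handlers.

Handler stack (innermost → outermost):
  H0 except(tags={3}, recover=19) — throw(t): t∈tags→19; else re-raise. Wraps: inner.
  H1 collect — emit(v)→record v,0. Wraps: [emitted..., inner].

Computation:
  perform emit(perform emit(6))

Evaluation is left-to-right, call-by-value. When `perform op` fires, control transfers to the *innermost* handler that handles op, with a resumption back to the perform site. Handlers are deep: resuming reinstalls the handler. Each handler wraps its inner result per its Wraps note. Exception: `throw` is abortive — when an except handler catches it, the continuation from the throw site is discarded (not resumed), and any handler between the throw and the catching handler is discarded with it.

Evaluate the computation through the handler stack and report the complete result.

Answer: [6, 0, 0]

Step-by-step:
emit(6) @ H1 ⇒ out+=6
emit(0) @ H1 ⇒ out+=0
H0 returns 0
H1 returns [6, 0, 0]
= [6, 0, 0]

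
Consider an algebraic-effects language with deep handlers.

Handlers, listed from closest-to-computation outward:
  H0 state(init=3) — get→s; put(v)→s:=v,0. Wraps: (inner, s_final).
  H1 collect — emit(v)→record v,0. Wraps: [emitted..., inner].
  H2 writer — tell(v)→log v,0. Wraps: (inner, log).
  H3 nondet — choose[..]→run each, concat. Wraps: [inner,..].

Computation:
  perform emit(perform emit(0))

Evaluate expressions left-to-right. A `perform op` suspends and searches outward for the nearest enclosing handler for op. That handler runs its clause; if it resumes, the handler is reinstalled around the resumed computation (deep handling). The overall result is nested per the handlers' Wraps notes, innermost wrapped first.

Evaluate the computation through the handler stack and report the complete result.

Answer: [([0, 0, (0, 3)], ())]

Working:
emit(0) @ H1 ⇒ out+=0
emit(0) @ H1 ⇒ out+=0
H0 returns (0, 3)
H1 returns [0, 0, (0, 3)]
H2 returns ([0, 0, (0, 3)], ())
H3 returns [([0, 0, (0, 3)], ())]
= [([0, 0, (0, 3)], ())]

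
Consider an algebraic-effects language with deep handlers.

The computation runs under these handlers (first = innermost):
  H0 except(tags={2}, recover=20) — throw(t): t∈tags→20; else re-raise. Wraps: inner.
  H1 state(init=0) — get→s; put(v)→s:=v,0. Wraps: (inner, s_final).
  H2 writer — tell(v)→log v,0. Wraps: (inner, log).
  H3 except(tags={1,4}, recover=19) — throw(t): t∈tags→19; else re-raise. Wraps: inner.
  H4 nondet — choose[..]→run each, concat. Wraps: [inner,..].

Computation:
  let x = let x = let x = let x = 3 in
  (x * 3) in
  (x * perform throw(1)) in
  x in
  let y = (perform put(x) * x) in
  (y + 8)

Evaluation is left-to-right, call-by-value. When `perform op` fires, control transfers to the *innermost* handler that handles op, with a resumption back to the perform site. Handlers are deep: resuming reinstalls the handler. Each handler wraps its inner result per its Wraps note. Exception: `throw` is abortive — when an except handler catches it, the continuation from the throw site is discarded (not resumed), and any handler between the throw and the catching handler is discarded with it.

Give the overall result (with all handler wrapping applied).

Evaluation trace:
throw(1) @ H0 re-raised
throw(1) @ H3 caught ⇒ 19
H4 returns [19]
= [19]

Answer: [19]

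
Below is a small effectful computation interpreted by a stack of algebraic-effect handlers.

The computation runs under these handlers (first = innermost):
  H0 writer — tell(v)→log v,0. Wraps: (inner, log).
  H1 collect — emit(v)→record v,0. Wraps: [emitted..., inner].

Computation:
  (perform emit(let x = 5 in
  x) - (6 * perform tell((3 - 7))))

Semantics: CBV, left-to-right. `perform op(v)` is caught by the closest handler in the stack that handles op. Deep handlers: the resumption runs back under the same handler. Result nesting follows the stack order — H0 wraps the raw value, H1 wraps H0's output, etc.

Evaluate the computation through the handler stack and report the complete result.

Answer: [5, (0, (-4))]

Evaluation trace:
emit(5) @ H1 ⇒ out+=5
tell(-4) @ H0 ⇒ log+=-4
H0 returns (0, (-4))
H1 returns [5, (0, (-4))]
= [5, (0, (-4))]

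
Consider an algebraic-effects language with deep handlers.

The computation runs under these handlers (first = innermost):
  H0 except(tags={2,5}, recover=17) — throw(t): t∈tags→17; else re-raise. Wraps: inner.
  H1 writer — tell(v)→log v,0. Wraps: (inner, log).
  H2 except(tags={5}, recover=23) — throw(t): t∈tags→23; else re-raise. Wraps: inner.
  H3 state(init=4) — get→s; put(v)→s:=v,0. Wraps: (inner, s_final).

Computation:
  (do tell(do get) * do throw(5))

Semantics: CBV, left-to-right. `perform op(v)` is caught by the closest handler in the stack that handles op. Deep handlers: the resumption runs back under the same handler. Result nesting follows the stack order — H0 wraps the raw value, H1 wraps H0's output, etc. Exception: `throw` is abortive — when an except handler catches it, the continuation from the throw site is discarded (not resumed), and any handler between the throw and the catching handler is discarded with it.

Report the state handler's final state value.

Answer: 4

Evaluation trace:
get @ H3 ⇒ 4
tell(4) @ H1 ⇒ log+=4
throw(5) @ H0 caught ⇒ 17
H1 returns (17, (4))
H2 returns (17, (4))
H3 returns ((17, (4)), 4)
= ((17, (4)), 4)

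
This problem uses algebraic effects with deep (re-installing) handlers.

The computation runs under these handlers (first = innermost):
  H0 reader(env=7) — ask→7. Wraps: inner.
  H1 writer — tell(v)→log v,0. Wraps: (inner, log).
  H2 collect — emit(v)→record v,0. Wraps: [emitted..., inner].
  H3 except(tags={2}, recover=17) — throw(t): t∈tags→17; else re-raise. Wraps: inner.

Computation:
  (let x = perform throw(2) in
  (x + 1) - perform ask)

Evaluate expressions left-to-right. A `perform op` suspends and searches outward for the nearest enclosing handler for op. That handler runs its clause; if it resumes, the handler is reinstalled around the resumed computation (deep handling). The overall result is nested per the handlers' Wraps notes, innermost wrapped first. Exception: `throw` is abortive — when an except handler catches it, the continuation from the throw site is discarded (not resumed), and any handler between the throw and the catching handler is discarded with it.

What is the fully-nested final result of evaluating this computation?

Answer: 17

Evaluation trace:
throw(2) @ H3 caught ⇒ 17
= 17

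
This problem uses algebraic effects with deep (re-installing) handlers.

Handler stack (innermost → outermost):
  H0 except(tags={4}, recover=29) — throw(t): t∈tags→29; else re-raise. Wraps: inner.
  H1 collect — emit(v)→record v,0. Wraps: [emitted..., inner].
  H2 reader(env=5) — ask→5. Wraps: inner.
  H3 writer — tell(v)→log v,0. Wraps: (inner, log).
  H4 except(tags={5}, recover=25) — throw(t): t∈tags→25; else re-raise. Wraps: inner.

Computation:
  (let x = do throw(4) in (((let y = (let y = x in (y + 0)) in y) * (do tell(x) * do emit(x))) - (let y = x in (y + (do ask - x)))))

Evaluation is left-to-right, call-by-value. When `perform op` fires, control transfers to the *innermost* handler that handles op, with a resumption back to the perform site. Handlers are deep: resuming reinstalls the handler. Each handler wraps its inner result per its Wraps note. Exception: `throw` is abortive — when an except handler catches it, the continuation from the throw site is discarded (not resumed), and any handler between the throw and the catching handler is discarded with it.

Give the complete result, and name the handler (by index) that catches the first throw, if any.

Answer: ([29], ()) ; first throw caught by: H0

Working:
throw(4) @ H0 caught ⇒ 29
H1 returns [29]
H2 returns [29]
H3 returns ([29], ())
H4 returns ([29], ())
= ([29], ())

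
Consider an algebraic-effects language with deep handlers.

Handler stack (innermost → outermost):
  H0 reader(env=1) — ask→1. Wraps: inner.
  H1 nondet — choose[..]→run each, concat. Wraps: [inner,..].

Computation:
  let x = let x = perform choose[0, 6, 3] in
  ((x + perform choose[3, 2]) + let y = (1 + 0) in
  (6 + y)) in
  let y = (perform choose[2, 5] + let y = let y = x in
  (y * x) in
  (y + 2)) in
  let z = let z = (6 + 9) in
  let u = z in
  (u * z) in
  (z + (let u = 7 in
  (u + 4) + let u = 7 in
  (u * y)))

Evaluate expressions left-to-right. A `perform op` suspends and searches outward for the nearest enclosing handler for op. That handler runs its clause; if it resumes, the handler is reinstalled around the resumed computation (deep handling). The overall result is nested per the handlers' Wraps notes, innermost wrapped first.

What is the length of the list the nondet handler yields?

Working:
choose[0, 6, 3] @ H1
  branch[0] choose=0:
    choose[3, 2] @ H1
      branch[0] choose=3:
        choose[2, 5] @ H1
          branch[0] choose=2:
            H0 returns 964
            H1 returns [964]
          branch[1] choose=5:
            H0 returns 985
            H1 returns [985]
      branch[1] choose=2:
        choose[2, 5] @ H1
          branch[0] choose=2:
            H0 returns 831
            H1 returns [831]
          branch[1] choose=5:
            H0 returns 852
            H1 returns [852]
  branch[1] choose=6:
    choose[3, 2] @ H1
      branch[0] choose=3:
        choose[2, 5] @ H1
          branch[0] choose=2:
            H0 returns 2056
            H1 returns [2056]
          branch[1] choose=5:
            H0 returns 2077
            H1 returns [2077]
      branch[1] choose=2:
        choose[2, 5] @ H1
          branch[0] choose=2:
            H0 returns 1839
            H1 returns [1839]
          branch[1] choose=5:
            H0 returns 1860
            H1 returns [1860]
  branch[2] choose=3:
    choose[3, 2] @ H1
      branch[0] choose=3:
        choose[2, 5] @ H1
          branch[0] choose=2:
            H0 returns 1447
            H1 returns [1447]
          branch[1] choose=5:
            H0 returns 1468
            H1 returns [1468]
      branch[1] choose=2:
        choose[2, 5] @ H1
          branch[0] choose=2:
            H0 returns 1272
            H1 returns [1272]
          branch[1] choose=5:
            H0 returns 1293
            H1 returns [1293]
= [964, 985, 831, 852, 2056, 2077, 1839, 1860, 1447, 1468, 1272, 1293]

Answer: 12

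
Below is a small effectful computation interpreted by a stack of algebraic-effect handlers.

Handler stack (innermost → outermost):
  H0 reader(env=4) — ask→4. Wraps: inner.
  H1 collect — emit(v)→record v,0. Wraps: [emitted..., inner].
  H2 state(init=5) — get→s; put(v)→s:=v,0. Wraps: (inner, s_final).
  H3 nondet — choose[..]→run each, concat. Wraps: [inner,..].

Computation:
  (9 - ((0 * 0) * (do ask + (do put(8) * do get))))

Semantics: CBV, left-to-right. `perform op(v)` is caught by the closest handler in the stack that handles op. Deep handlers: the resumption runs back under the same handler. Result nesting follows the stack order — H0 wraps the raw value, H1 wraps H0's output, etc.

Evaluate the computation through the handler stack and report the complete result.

Working:
ask @ H0 ⇒ 4
put(8) @ H2 ⇒ s:=8
get @ H2 ⇒ 8
H0 returns 9
H1 returns [9]
H2 returns ([9], 8)
H3 returns [([9], 8)]
= [([9], 8)]

Answer: [([9], 8)]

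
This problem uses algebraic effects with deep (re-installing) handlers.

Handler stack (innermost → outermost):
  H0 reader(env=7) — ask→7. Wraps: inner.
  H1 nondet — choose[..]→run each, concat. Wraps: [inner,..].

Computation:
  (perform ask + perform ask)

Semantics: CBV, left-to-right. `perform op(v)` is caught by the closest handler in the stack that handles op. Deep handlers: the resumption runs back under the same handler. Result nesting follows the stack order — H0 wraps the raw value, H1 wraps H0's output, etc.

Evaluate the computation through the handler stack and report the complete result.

Evaluation trace:
ask @ H0 ⇒ 7
ask @ H0 ⇒ 7
H0 returns 14
H1 returns [14]
= [14]

Answer: [14]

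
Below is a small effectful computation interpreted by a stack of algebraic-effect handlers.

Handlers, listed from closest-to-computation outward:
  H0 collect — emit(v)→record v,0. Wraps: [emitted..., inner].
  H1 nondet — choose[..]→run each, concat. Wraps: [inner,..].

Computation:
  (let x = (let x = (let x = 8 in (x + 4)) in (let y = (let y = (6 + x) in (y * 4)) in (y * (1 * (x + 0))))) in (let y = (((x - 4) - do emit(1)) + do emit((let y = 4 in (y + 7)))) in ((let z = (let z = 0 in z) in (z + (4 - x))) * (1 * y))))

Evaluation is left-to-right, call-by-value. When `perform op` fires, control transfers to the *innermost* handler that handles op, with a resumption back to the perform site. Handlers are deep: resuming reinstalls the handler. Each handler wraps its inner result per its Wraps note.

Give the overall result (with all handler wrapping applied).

Answer: [[1, 11, -739600]]

Evaluation trace:
emit(1) @ H0 ⇒ out+=1
emit(11) @ H0 ⇒ out+=11
H0 returns [1, 11, -739600]
H1 returns [[1, 11, -739600]]
= [[1, 11, -739600]]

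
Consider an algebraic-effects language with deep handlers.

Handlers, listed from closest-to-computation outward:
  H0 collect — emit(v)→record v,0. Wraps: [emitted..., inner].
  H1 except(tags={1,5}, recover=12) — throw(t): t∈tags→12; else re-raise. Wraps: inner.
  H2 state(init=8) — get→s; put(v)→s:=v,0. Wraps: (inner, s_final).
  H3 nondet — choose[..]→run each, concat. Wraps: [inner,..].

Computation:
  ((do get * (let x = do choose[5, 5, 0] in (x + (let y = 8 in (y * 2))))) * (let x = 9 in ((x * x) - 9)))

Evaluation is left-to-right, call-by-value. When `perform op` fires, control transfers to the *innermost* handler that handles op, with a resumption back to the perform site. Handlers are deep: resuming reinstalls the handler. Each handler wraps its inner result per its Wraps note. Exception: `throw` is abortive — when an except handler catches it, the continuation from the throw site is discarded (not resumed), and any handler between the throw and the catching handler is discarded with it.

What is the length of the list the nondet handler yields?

Working:
get @ H2 ⇒ 8
choose[5, 5, 0] @ H3
  branch[0] choose=5:
    H0 returns [12096]
    H1 returns [12096]
    H2 returns ([12096], 8)
    H3 returns [([12096], 8)]
  branch[1] choose=5:
    H0 returns [12096]
    H1 returns [12096]
    H2 returns ([12096], 8)
    H3 returns [([12096], 8)]
  branch[2] choose=0:
    H0 returns [9216]
    H1 returns [9216]
    H2 returns ([9216], 8)
    H3 returns [([9216], 8)]
= [([12096], 8), ([12096], 8), ([9216], 8)]

Answer: 3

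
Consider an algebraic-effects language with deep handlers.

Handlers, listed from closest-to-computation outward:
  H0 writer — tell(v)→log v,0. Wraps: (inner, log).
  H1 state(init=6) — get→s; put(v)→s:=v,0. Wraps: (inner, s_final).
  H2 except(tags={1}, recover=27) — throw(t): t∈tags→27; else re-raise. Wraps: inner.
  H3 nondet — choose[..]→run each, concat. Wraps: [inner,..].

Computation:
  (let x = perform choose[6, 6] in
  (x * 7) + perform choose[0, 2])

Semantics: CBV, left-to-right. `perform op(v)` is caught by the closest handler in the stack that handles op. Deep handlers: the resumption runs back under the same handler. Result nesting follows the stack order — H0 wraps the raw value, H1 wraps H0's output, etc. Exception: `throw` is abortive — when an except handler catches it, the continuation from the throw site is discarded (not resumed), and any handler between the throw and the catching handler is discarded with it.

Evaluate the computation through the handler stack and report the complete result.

Evaluation trace:
choose[6, 6] @ H3
  branch[0] choose=6:
    choose[0, 2] @ H3
      branch[0] choose=0:
        H0 returns (42, ())
        H1 returns ((42, ()), 6)
        H2 returns ((42, ()), 6)
        H3 returns [((42, ()), 6)]
      branch[1] choose=2:
        H0 returns (44, ())
        H1 returns ((44, ()), 6)
        H2 returns ((44, ()), 6)
        H3 returns [((44, ()), 6)]
  branch[1] choose=6:
    choose[0, 2] @ H3
      branch[0] choose=0:
        H0 returns (42, ())
        H1 returns ((42, ()), 6)
        H2 returns ((42, ()), 6)
        H3 returns [((42, ()), 6)]
      branch[1] choose=2:
        H0 returns (44, ())
        H1 returns ((44, ()), 6)
        H2 returns ((44, ()), 6)
        H3 returns [((44, ()), 6)]
= [((42, ()), 6), ((44, ()), 6), ((42, ()), 6), ((44, ()), 6)]

Answer: [((42, ()), 6), ((44, ()), 6), ((42, ()), 6), ((44, ()), 6)]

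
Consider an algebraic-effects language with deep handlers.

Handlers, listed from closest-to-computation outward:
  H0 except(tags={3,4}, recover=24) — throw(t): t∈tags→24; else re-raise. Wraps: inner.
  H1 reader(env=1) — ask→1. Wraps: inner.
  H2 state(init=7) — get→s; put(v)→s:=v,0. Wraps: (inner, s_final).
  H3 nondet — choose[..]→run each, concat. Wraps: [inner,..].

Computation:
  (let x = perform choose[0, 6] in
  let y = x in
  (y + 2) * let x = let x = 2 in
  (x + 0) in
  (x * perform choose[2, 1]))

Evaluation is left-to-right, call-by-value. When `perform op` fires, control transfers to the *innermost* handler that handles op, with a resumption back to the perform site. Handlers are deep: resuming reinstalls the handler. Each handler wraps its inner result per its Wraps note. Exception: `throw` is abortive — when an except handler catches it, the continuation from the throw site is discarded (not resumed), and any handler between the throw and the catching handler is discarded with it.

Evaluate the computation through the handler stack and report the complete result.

Working:
choose[0, 6] @ H3
  branch[0] choose=0:
    choose[2, 1] @ H3
      branch[0] choose=2:
        H0 returns 8
        H1 returns 8
        H2 returns (8, 7)
        H3 returns [(8, 7)]
      branch[1] choose=1:
        H0 returns 4
        H1 returns 4
        H2 returns (4, 7)
        H3 returns [(4, 7)]
  branch[1] choose=6:
    choose[2, 1] @ H3
      branch[0] choose=2:
        H0 returns 32
        H1 returns 32
        H2 returns (32, 7)
        H3 returns [(32, 7)]
      branch[1] choose=1:
        H0 returns 16
        H1 returns 16
        H2 returns (16, 7)
        H3 returns [(16, 7)]
= [(8, 7), (4, 7), (32, 7), (16, 7)]

Answer: [(8, 7), (4, 7), (32, 7), (16, 7)]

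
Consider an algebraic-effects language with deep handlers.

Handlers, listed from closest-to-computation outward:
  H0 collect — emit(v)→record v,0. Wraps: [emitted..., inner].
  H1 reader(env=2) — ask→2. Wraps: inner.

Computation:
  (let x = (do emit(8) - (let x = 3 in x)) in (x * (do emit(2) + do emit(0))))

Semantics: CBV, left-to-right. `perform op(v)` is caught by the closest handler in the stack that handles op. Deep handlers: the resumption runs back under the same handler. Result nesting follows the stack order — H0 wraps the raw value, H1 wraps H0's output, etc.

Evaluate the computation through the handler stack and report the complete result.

Answer: [8, 2, 0, 0]

Working:
emit(8) @ H0 ⇒ out+=8
emit(2) @ H0 ⇒ out+=2
emit(0) @ H0 ⇒ out+=0
H0 returns [8, 2, 0, 0]
H1 returns [8, 2, 0, 0]
= [8, 2, 0, 0]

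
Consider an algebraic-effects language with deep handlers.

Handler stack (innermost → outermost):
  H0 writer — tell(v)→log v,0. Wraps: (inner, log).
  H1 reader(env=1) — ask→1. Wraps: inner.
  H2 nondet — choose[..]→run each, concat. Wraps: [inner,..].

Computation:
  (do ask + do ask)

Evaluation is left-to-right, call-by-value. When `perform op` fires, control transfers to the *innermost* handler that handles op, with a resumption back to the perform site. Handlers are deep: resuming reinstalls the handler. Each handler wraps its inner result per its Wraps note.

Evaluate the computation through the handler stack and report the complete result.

Answer: [(2, ())]

Working:
ask @ H1 ⇒ 1
ask @ H1 ⇒ 1
H0 returns (2, ())
H1 returns (2, ())
H2 returns [(2, ())]
= [(2, ())]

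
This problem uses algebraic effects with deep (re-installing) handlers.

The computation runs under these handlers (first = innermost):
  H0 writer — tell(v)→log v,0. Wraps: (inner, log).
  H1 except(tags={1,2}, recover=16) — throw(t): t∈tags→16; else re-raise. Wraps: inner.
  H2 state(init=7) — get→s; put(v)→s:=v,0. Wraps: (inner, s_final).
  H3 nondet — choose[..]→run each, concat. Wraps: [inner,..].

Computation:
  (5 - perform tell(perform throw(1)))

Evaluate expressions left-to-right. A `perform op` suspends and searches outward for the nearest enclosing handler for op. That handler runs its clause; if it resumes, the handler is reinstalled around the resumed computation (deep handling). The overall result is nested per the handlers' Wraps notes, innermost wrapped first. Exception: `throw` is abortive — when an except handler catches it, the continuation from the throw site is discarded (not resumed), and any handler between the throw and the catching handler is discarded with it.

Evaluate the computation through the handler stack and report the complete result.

Answer: [(16, 7)]

Evaluation trace:
throw(1) @ H1 caught ⇒ 16
H2 returns (16, 7)
H3 returns [(16, 7)]
= [(16, 7)]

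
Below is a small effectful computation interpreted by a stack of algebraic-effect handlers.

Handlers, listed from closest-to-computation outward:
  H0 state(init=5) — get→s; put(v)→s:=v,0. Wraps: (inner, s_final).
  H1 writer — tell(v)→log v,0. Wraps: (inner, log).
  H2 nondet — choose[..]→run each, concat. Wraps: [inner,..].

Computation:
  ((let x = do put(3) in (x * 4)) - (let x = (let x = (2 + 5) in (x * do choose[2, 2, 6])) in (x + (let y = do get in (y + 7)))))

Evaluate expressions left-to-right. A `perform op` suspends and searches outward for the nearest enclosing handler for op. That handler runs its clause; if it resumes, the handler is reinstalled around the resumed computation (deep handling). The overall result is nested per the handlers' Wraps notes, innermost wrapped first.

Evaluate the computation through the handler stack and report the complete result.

Answer: [((-24, 3), ()), ((-24, 3), ()), ((-52, 3), ())]

Working:
put(3) @ H0 ⇒ s:=3
choose[2, 2, 6] @ H2
  branch[0] choose=2:
    get @ H0 ⇒ 3
    H0 returns (-24, 3)
    H1 returns ((-24, 3), ())
    H2 returns [((-24, 3), ())]
  branch[1] choose=2:
    get @ H0 ⇒ 3
    H0 returns (-24, 3)
    H1 returns ((-24, 3), ())
    H2 returns [((-24, 3), ())]
  branch[2] choose=6:
    get @ H0 ⇒ 3
    H0 returns (-52, 3)
    H1 returns ((-52, 3), ())
    H2 returns [((-52, 3), ())]
= [((-24, 3), ()), ((-24, 3), ()), ((-52, 3), ())]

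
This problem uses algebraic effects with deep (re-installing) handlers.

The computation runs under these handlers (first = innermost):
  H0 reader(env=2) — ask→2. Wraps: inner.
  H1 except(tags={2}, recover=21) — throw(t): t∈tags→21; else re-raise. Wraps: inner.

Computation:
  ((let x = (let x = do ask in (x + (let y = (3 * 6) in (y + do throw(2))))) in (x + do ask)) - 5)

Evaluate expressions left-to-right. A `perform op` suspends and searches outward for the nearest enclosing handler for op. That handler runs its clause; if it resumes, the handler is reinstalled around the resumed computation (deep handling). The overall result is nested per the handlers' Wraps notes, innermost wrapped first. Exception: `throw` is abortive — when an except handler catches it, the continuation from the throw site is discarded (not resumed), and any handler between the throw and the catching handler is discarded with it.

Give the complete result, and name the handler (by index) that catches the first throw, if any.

Step-by-step:
ask @ H0 ⇒ 2
throw(2) @ H1 caught ⇒ 21
= 21

Answer: 21 ; first throw caught by: H1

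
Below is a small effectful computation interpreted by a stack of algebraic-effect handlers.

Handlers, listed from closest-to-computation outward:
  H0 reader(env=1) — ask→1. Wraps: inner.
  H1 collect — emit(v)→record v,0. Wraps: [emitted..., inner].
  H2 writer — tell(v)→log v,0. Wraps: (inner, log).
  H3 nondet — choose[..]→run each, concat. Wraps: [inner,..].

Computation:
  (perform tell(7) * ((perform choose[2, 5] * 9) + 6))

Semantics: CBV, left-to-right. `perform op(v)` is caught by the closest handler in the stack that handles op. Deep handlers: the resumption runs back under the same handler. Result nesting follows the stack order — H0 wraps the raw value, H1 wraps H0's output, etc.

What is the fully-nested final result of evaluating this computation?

Working:
tell(7) @ H2 ⇒ log+=7
choose[2, 5] @ H3
  branch[0] choose=2:
    H0 returns 0
    H1 returns [0]
    H2 returns ([0], (7))
    H3 returns [([0], (7))]
  branch[1] choose=5:
    H0 returns 0
    H1 returns [0]
    H2 returns ([0], (7))
    H3 returns [([0], (7))]
= [([0], (7)), ([0], (7))]

Answer: [([0], (7)), ([0], (7))]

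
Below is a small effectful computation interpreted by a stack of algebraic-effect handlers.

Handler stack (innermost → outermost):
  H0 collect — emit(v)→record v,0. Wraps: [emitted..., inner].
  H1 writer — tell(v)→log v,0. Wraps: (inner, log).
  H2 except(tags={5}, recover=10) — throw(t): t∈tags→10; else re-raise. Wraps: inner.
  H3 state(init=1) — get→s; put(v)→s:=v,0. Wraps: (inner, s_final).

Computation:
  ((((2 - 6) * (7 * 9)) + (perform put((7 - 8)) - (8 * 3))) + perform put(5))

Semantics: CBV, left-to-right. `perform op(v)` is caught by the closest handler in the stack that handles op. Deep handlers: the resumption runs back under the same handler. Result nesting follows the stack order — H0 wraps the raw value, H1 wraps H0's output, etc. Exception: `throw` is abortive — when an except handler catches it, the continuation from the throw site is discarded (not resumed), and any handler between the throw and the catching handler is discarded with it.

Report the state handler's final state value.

Answer: 5

Evaluation trace:
put(-1) @ H3 ⇒ s:=-1
put(5) @ H3 ⇒ s:=5
H0 returns [-276]
H1 returns ([-276], ())
H2 returns ([-276], ())
H3 returns (([-276], ()), 5)
= (([-276], ()), 5)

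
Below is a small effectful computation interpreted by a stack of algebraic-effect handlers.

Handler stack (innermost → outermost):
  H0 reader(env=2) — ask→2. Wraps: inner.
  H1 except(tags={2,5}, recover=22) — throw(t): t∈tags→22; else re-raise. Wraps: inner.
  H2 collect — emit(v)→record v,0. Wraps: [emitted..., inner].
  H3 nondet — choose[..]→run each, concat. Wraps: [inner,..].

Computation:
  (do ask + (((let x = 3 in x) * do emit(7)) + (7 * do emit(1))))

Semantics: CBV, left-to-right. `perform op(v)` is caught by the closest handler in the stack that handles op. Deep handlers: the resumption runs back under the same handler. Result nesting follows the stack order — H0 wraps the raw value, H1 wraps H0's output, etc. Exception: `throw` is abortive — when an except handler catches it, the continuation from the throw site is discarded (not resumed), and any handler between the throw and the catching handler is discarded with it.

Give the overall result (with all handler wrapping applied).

Answer: [[7, 1, 2]]

Step-by-step:
ask @ H0 ⇒ 2
emit(7) @ H2 ⇒ out+=7
emit(1) @ H2 ⇒ out+=1
H0 returns 2
H1 returns 2
H2 returns [7, 1, 2]
H3 returns [[7, 1, 2]]
= [[7, 1, 2]]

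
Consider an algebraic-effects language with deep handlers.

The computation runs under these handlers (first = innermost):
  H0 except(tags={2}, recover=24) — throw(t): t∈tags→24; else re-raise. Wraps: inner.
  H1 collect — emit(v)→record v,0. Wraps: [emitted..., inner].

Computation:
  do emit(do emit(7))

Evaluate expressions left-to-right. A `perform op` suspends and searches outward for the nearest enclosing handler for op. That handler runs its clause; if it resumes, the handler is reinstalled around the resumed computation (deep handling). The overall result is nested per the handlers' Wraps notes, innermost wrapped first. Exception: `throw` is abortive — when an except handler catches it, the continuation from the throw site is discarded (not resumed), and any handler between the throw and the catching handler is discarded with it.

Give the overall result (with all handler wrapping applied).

Answer: [7, 0, 0]

Working:
emit(7) @ H1 ⇒ out+=7
emit(0) @ H1 ⇒ out+=0
H0 returns 0
H1 returns [7, 0, 0]
= [7, 0, 0]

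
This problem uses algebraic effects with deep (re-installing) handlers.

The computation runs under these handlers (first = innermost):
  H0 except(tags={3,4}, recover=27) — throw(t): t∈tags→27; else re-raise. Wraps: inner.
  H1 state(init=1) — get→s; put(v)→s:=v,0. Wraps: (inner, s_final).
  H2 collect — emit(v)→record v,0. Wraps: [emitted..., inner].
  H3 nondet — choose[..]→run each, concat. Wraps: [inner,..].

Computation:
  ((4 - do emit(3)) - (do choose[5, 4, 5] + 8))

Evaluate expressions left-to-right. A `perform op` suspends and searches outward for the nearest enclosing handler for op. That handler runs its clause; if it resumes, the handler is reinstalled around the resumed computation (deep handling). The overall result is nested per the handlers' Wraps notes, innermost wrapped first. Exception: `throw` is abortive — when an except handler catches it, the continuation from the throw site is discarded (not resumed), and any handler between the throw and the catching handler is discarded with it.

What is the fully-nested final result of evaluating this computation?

Evaluation trace:
emit(3) @ H2 ⇒ out+=3
choose[5, 4, 5] @ H3
  branch[0] choose=5:
    H0 returns -9
    H1 returns (-9, 1)
    H2 returns [3, (-9, 1)]
    H3 returns [[3, (-9, 1)]]
  branch[1] choose=4:
    H0 returns -8
    H1 returns (-8, 1)
    H2 returns [3, (-8, 1)]
    H3 returns [[3, (-8, 1)]]
  branch[2] choose=5:
    H0 returns -9
    H1 returns (-9, 1)
    H2 returns [3, (-9, 1)]
    H3 returns [[3, (-9, 1)]]
= [[3, (-9, 1)], [3, (-8, 1)], [3, (-9, 1)]]

Answer: [[3, (-9, 1)], [3, (-8, 1)], [3, (-9, 1)]]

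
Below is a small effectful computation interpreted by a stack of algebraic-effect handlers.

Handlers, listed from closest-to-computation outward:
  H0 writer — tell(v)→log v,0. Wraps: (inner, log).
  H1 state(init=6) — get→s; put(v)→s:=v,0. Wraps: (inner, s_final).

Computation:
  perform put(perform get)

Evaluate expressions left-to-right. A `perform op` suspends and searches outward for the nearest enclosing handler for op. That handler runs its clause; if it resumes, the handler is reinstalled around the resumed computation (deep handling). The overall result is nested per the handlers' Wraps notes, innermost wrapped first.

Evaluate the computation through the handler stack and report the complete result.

Answer: ((0, ()), 6)

Step-by-step:
get @ H1 ⇒ 6
put(6) @ H1 ⇒ s:=6
H0 returns (0, ())
H1 returns ((0, ()), 6)
= ((0, ()), 6)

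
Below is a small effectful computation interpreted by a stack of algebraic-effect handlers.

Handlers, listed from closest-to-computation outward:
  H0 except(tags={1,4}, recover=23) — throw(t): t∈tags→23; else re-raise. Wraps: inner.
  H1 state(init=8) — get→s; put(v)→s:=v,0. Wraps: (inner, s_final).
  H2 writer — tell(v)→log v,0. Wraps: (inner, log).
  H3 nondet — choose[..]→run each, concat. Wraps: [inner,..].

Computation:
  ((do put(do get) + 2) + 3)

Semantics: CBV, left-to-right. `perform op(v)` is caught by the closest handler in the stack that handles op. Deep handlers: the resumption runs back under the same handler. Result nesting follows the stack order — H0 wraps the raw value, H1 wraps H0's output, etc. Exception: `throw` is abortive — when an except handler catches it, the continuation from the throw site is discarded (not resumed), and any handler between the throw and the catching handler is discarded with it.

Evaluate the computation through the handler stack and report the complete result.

Evaluation trace:
get @ H1 ⇒ 8
put(8) @ H1 ⇒ s:=8
H0 returns 5
H1 returns (5, 8)
H2 returns ((5, 8), ())
H3 returns [((5, 8), ())]
= [((5, 8), ())]

Answer: [((5, 8), ())]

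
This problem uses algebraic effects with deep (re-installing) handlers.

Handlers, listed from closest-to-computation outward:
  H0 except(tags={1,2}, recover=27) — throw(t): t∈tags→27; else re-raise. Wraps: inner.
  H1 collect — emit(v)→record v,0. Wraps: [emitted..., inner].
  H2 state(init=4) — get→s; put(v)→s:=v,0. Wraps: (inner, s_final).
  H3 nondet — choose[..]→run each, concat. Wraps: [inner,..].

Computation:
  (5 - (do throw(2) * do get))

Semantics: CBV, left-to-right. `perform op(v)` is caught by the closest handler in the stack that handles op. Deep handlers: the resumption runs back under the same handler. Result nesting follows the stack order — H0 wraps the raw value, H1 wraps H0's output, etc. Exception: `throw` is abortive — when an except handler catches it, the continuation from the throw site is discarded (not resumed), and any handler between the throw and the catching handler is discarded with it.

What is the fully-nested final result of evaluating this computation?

Answer: [([27], 4)]

Working:
throw(2) @ H0 caught ⇒ 27
H1 returns [27]
H2 returns ([27], 4)
H3 returns [([27], 4)]
= [([27], 4)]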